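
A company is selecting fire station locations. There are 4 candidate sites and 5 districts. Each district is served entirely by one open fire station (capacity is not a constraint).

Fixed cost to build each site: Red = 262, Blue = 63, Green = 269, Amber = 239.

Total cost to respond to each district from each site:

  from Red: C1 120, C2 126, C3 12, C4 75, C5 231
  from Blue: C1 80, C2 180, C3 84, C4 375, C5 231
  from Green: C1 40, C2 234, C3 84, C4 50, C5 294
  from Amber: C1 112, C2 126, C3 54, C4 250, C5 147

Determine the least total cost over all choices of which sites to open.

For any fixed open set, each district goes to its cheapest open site; total = fixed + service.
{Red}: C1→Red 120, C2→Red 126, C3→Red 12, C4→Red 75, C5→Red 231. Service 564; fixed 262; total 826.
{Red, Blue}: service 524 + fixed 325 = 849
{Blue, Green}: service 585 + fixed 332 = 917
{Red, Blue, Green, Amber}: service 375 + fixed 833 = 1208
(All 15 nonempty subsets were checked; Red only is lowest.)

Minimum total cost: 826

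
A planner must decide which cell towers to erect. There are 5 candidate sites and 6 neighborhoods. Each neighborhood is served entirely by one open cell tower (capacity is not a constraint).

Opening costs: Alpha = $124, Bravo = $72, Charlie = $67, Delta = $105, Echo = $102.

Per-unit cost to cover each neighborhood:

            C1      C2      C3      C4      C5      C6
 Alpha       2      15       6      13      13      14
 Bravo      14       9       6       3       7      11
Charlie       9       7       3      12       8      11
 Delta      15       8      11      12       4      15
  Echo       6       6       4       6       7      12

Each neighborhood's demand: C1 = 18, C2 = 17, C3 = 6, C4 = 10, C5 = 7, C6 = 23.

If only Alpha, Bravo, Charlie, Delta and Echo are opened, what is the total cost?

Each neighborhood is assigned to its cheapest site among the open ones.
{Alpha, Bravo, Charlie, Delta, Echo}: C1→Alpha 2·18=36, C2→Echo 6·17=102, C3→Charlie 3·6=18, C4→Bravo 3·10=30, C5→Delta 4·7=28, C6→Bravo 11·23=253. Service 467; fixed 470; total 937.

Total cost: 937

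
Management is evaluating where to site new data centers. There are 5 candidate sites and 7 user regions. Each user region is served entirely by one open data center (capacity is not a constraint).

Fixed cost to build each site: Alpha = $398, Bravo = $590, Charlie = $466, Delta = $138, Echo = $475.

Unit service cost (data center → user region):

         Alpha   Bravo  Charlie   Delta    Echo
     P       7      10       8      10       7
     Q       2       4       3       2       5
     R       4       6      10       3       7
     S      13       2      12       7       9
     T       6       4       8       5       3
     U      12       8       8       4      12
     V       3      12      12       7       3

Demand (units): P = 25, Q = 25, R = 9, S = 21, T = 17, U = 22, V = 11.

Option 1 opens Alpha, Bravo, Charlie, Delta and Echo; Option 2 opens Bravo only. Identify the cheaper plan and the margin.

Option 2 is cheaper by 1121.

Option 1: {Alpha, Bravo, Charlie, Delta, Echo}: P→Alpha 7·25=175, Q→Alpha 2·25=50, R→Delta 3·9=27, S→Bravo 2·21=42, T→Echo 3·17=51, U→Delta 4·22=88, V→Alpha 3·11=33. Service 466; fixed 2067; total 2533.
Option 2: {Bravo}: P→Bravo 10·25=250, Q→Bravo 4·25=100, R→Bravo 6·9=54, S→Bravo 2·21=42, T→Bravo 4·17=68, U→Bravo 8·22=176, V→Bravo 12·11=132. Service 822; fixed 590; total 1412.
Difference: |2533 − 1412| = 1121.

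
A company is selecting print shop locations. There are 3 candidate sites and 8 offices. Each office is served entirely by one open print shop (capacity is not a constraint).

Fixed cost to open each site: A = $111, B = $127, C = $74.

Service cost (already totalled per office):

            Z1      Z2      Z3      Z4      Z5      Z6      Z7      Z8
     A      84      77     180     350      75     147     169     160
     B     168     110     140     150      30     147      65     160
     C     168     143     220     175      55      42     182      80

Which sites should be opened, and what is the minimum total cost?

For any fixed open set, each office goes to its cheapest open site; total = fixed + service.
{A, B, C}: Z1→A 84, Z2→A 77, Z3→B 140, Z4→B 150, Z5→B 30, Z6→C 42, Z7→B 65, Z8→C 80. Service 668; fixed 312; total 980.
{B, C}: Z1→B 168, Z2→B 110, Z3→B 140, Z4→B 150, Z5→B 30, Z6→C 42, Z7→B 65, Z8→C 80. Service 785; fixed 201; total 986.
{A, C}: service 862 + fixed 185 = 1047
{C}: service 1065 + fixed 74 = 1139
No other subset beats 980.

Open A, B and C; minimum total cost 980.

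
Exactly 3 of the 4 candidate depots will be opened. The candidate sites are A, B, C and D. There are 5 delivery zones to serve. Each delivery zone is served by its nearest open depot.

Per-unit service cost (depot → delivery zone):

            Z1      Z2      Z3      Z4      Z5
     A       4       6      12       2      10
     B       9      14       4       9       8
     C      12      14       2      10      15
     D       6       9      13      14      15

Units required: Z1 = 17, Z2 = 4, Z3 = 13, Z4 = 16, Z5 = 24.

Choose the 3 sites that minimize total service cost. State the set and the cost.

Choose A, B and C; total service cost 342.

With exactly 3 open, each delivery zone uses its cheapest among the chosen.
{A, B, C}: Z1→A 4·17=68, Z2→A 6·4=24, Z3→C 2·13=26, Z4→A 2·16=32, Z5→B 8·24=192. Service cost 342.
{A, B, D}: service cost 368
{A, C, D}: service cost 390
Among all 4 size-3 choices, {A, B, C} is lowest.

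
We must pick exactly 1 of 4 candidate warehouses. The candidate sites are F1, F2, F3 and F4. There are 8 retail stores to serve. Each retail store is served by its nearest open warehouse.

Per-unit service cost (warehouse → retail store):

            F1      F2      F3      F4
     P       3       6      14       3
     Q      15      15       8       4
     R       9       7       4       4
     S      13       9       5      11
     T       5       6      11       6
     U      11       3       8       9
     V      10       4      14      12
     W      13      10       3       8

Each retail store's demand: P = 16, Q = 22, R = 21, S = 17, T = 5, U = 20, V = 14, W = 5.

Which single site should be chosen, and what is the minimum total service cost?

With exactly 1 open, each retail store uses its cheapest among the chosen.
{F4}: P→F4 3·16=48, Q→F4 4·22=88, R→F4 4·21=84, S→F4 11·17=187, T→F4 6·5=30, U→F4 9·20=180, V→F4 12·14=168, W→F4 8·5=40. Service cost 825.
{F2}: service cost 922
{F3}: service cost 995
Among all 4 size-1 choices, {F4} is lowest.

Choose F4 only; total service cost 825.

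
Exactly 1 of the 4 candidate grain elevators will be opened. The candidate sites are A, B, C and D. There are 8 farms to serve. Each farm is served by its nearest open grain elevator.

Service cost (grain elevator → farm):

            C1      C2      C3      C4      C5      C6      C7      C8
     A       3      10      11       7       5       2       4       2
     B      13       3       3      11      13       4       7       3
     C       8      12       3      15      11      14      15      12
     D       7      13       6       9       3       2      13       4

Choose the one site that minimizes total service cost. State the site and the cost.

With exactly 1 open, each farm uses its cheapest among the chosen.
{A}: C1→A 3, C2→A 10, C3→A 11, C4→A 7, C5→A 5, C6→A 2, C7→A 4, C8→A 2. Service cost 44.
{B}: service cost 57
{D}: service cost 57
Among all 4 size-1 choices, {A} is lowest.

Choose A only; total service cost 44.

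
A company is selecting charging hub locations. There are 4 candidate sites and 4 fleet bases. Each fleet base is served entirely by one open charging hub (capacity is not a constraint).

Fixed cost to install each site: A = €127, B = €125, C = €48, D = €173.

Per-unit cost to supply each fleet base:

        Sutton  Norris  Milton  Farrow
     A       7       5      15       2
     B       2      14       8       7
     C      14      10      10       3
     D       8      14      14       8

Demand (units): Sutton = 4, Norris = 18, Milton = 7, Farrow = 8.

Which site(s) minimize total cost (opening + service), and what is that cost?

For any fixed open set, each fleet base goes to its cheapest open site; total = fixed + service.
{A}: Sutton→A 7·4=28, Norris→A 5·18=90, Milton→A 15·7=105, Farrow→A 2·8=16. Service 239; fixed 127; total 366.
{C}: Sutton→C 14·4=56, Norris→C 10·18=180, Milton→C 10·7=70, Farrow→C 3·8=24. Service 330; fixed 48; total 378.
{A, C}: service 204 + fixed 175 = 379
{A, B, C, D}: service 170 + fixed 473 = 643
No other subset beats 366.

Open A only; minimum total cost 366.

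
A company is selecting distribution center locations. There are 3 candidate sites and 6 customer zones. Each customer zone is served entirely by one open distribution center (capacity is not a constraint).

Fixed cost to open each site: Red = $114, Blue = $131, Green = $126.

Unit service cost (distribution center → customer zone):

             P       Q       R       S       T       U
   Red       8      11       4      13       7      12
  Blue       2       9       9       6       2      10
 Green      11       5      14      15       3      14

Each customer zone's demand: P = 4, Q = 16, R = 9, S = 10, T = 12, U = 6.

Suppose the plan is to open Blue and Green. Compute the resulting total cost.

Each customer zone is assigned to its cheapest site among the open ones.
{Blue, Green}: P→Blue 2·4=8, Q→Green 5·16=80, R→Blue 9·9=81, S→Blue 6·10=60, T→Blue 2·12=24, U→Blue 10·6=60. Service 313; fixed 257; total 570.

Total cost: 570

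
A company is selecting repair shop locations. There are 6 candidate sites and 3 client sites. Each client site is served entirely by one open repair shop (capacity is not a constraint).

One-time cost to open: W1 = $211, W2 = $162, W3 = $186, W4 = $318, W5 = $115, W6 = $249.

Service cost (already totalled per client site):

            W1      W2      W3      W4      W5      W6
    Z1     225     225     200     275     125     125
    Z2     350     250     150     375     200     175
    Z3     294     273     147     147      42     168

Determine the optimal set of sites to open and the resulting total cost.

For any fixed open set, each client site goes to its cheapest open site; total = fixed + service.
{W5}: Z1→W5 125, Z2→W5 200, Z3→W5 42. Service 367; fixed 115; total 482.
{W3, W5}: service 317 + fixed 301 = 618
{W2, W5}: Z1→W5 125, Z2→W5 200, Z3→W5 42. Service 367; fixed 277; total 644.
{W1, W2, W3, W4, W5, W6}: service 317 + fixed 1241 = 1558
No other subset beats 482.

Open W5 only; minimum total cost 482.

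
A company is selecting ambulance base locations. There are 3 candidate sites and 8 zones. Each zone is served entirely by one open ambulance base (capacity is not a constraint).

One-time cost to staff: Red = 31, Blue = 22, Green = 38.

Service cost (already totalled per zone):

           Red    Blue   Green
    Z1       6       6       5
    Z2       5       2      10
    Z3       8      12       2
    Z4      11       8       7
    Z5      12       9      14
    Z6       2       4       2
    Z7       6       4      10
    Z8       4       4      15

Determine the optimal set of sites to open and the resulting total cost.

For any fixed open set, each zone goes to its cheapest open site; total = fixed + service.
{Blue}: Z1→Blue 6, Z2→Blue 2, Z3→Blue 12, Z4→Blue 8, Z5→Blue 9, Z6→Blue 4, Z7→Blue 4, Z8→Blue 4. Service 49; fixed 22; total 71.
{Red}: service 54 + fixed 31 = 85
{Blue, Green}: Z1→Green 5, Z2→Blue 2, Z3→Green 2, Z4→Green 7, Z5→Blue 9, Z6→Green 2, Z7→Blue 4, Z8→Blue 4. Service 35; fixed 60; total 95.
{Red, Blue, Green}: service 35 + fixed 91 = 126
No other subset beats 71.

Open Blue only; minimum total cost 71.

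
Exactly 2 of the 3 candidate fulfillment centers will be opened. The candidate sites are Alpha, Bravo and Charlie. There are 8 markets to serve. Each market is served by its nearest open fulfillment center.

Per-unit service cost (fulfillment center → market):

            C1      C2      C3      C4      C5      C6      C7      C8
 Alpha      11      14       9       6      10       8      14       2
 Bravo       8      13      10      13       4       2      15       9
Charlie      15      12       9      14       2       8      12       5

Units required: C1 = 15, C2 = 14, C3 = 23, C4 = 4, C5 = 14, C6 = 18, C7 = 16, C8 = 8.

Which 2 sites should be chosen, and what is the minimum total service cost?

Choose Bravo and Charlie; total service cost 843.

With exactly 2 open, each market uses its cheapest among the chosen.
{Bravo, Charlie}: C1→Bravo 8·15=120, C2→Charlie 12·14=168, C3→Charlie 9·23=207, C4→Bravo 13·4=52, C5→Charlie 2·14=28, C6→Bravo 2·18=36, C7→Charlie 12·16=192, C8→Charlie 5·8=40. Service cost 843.
{Alpha, Bravo}: service cost 865
{Alpha, Charlie}: service cost 944
Among all 3 size-2 choices, {Bravo, Charlie} is lowest.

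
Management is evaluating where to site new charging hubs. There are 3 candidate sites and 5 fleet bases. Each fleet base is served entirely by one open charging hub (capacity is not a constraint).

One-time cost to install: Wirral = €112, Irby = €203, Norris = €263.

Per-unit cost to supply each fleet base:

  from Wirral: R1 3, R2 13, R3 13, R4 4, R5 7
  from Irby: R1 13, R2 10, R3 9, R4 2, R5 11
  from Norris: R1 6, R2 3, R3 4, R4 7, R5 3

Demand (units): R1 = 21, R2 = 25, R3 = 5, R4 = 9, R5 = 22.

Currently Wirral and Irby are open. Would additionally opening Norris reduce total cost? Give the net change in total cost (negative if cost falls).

Current service cost with {Wirral, Irby}: 530.
Adding Norris: each fleet base re-picks its cheapest; new service cost 242, saving 288.
Extra fixed cost: 263. Net change = 263 − 288 = -25.
(Totals: 845 → 820.)

Yes — net change −25 (cost falls by 25).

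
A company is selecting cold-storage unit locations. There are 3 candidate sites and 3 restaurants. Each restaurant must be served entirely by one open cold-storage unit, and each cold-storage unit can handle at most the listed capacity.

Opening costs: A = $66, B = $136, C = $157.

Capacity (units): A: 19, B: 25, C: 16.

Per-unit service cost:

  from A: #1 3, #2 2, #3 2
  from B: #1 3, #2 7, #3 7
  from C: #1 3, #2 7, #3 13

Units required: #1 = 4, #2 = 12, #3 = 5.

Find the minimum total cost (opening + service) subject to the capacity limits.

Open {A, B}: #1→B 3·4=12, #2→A 2·12=24, #3→A 2·5=10.
Loads: A carries 17/19, B carries 4/25. Service 46; fixed 202; total 248.
Next best feasible plan costs 267.

Minimum total cost: 248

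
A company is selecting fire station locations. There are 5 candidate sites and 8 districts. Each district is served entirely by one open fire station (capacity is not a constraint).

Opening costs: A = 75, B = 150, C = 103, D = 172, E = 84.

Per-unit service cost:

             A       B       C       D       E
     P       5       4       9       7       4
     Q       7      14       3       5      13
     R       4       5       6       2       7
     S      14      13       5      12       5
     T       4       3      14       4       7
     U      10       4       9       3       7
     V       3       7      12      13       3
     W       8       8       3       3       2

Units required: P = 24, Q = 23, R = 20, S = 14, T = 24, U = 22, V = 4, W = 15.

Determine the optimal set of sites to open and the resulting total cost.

For any fixed open set, each district goes to its cheapest open site; total = fixed + service.
{D, E}: P→E 4·24=96, Q→D 5·23=115, R→D 2·20=40, S→E 5·14=70, T→D 4·24=96, U→D 3·22=66, V→E 3·4=12, W→E 2·15=30. Service 525; fixed 256; total 781.
{B, C}: service 568 + fixed 253 = 821
{C, D, E}: P→E 4·24=96, Q→C 3·23=69, R→D 2·20=40, S→C 5·14=70, T→D 4·24=96, U→D 3·22=66, V→E 3·4=12, W→E 2·15=30. Service 479; fixed 359; total 838.
{A, B, C, D, E}: service 455 + fixed 584 = 1039
No other subset beats 781.

Open D and E; minimum total cost 781.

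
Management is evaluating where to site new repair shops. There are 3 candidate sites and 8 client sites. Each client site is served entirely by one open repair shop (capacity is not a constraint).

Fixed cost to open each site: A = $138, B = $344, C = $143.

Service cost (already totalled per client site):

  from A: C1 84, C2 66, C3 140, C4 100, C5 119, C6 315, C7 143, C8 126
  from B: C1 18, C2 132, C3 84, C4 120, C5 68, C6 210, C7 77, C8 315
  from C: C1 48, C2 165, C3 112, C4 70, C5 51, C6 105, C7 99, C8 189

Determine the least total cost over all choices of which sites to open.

For any fixed open set, each client site goes to its cheapest open site; total = fixed + service.
{A, C}: C1→C 48, C2→A 66, C3→C 112, C4→C 70, C5→C 51, C6→C 105, C7→C 99, C8→A 126. Service 677; fixed 281; total 958.
{C}: service 839 + fixed 143 = 982
{B, C}: service 726 + fixed 487 = 1213
{A, B, C}: service 597 + fixed 625 = 1222
(All 7 nonempty subsets were checked; A and C is lowest.)

Minimum total cost: 958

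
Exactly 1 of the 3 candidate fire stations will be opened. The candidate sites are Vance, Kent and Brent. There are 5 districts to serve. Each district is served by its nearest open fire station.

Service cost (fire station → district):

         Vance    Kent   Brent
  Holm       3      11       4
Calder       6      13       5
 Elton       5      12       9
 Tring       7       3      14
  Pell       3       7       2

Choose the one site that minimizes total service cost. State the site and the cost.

Choose Vance only; total service cost 24.

With exactly 1 open, each district uses its cheapest among the chosen.
{Vance}: Holm→Vance 3, Calder→Vance 6, Elton→Vance 5, Tring→Vance 7, Pell→Vance 3. Service cost 24.
{Brent}: service cost 34
{Kent}: service cost 46
Among all 3 size-1 choices, {Vance} is lowest.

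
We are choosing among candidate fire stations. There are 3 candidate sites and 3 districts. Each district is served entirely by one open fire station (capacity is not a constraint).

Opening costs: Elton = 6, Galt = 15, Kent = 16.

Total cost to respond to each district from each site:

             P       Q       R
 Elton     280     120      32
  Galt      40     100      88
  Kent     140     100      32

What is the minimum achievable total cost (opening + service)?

For any fixed open set, each district goes to its cheapest open site; total = fixed + service.
{Elton, Galt}: P→Galt 40, Q→Galt 100, R→Elton 32. Service 172; fixed 21; total 193.
{Galt, Kent}: service 172 + fixed 31 = 203
{Elton, Galt, Kent}: P→Galt 40, Q→Galt 100, R→Elton 32. Service 172; fixed 37; total 209.
{Elton}: service 432 + fixed 6 = 438
No other subset beats 193.

Minimum total cost: 193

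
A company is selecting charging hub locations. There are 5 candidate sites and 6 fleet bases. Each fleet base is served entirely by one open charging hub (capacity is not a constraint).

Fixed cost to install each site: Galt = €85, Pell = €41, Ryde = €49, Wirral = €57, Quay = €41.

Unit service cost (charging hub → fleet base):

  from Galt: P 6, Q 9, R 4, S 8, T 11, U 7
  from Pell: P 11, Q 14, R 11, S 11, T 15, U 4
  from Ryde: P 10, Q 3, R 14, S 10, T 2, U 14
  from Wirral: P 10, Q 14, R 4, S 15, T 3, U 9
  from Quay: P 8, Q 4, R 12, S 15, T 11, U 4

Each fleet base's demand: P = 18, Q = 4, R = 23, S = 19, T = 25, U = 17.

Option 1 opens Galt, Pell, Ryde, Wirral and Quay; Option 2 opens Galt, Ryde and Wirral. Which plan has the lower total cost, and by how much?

Option 2 is cheaper by 31.

Option 1: {Galt, Pell, Ryde, Wirral, Quay}: P→Galt 6·18=108, Q→Ryde 3·4=12, R→Galt 4·23=92, S→Galt 8·19=152, T→Ryde 2·25=50, U→Pell 4·17=68. Service 482; fixed 273; total 755.
Option 2: {Galt, Ryde, Wirral}: P→Galt 6·18=108, Q→Ryde 3·4=12, R→Galt 4·23=92, S→Galt 8·19=152, T→Ryde 2·25=50, U→Galt 7·17=119. Service 533; fixed 191; total 724.
Difference: |755 − 724| = 31.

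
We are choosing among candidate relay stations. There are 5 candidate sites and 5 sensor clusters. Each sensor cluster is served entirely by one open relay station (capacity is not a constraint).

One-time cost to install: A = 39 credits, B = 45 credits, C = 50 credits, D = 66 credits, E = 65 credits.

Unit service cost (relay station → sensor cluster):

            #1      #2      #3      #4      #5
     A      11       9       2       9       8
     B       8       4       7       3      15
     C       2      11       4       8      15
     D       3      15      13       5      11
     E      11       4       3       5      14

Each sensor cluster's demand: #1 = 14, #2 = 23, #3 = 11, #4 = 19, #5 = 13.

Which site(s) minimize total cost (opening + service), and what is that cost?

For any fixed open set, each sensor cluster goes to its cheapest open site; total = fixed + service.
{A, B, C}: #1→C 2·14=28, #2→B 4·23=92, #3→A 2·11=22, #4→B 3·19=57, #5→A 8·13=104. Service 303; fixed 134; total 437.
{A, B, D}: #1→D 3·14=42, #2→B 4·23=92, #3→A 2·11=22, #4→B 3·19=57, #5→A 8·13=104. Service 317; fixed 150; total 467.
{A, B}: service 387 + fixed 84 = 471
{A, B, C, D, E}: service 303 + fixed 265 = 568
No other subset beats 437.

Open A, B and C; minimum total cost 437.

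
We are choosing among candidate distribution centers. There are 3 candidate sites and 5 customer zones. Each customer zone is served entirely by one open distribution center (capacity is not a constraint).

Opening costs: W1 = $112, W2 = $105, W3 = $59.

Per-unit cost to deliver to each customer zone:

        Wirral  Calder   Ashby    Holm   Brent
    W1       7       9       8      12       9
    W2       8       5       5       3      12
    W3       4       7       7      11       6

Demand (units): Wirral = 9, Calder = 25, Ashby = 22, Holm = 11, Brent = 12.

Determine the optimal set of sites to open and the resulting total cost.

Open W2 and W3; minimum total cost 540.

For any fixed open set, each customer zone goes to its cheapest open site; total = fixed + service.
{W2, W3}: Wirral→W3 4·9=36, Calder→W2 5·25=125, Ashby→W2 5·22=110, Holm→W2 3·11=33, Brent→W3 6·12=72. Service 376; fixed 164; total 540.
{W2}: service 484 + fixed 105 = 589
{W3}: Wirral→W3 4·9=36, Calder→W3 7·25=175, Ashby→W3 7·22=154, Holm→W3 11·11=121, Brent→W3 6·12=72. Service 558; fixed 59; total 617.
{W1, W2, W3}: service 376 + fixed 276 = 652
No other subset beats 540.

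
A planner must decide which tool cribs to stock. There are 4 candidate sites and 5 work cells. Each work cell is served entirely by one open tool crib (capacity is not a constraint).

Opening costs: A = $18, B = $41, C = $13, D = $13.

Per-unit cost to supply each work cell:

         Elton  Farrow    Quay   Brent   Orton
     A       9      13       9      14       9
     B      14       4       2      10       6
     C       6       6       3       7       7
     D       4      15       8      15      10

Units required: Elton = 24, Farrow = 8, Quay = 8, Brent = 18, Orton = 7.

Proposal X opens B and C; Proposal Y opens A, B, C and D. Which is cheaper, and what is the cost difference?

Proposal Y is cheaper by 17.

Proposal X: {B, C}: Elton→C 6·24=144, Farrow→B 4·8=32, Quay→B 2·8=16, Brent→C 7·18=126, Orton→B 6·7=42. Service 360; fixed 54; total 414.
Proposal Y: {A, B, C, D}: Elton→D 4·24=96, Farrow→B 4·8=32, Quay→B 2·8=16, Brent→C 7·18=126, Orton→B 6·7=42. Service 312; fixed 85; total 397.
Difference: |414 − 397| = 17.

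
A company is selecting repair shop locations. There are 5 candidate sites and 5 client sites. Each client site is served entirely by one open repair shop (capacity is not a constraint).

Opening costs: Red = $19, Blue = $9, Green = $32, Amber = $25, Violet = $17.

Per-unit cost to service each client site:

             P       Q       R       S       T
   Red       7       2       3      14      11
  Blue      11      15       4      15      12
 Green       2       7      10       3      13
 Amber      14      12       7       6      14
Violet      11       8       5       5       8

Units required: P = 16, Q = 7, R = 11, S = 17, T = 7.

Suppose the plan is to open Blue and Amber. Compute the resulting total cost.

Total cost: 524

Each client site is assigned to its cheapest site among the open ones.
{Blue, Amber}: P→Blue 11·16=176, Q→Amber 12·7=84, R→Blue 4·11=44, S→Amber 6·17=102, T→Blue 12·7=84. Service 490; fixed 34; total 524.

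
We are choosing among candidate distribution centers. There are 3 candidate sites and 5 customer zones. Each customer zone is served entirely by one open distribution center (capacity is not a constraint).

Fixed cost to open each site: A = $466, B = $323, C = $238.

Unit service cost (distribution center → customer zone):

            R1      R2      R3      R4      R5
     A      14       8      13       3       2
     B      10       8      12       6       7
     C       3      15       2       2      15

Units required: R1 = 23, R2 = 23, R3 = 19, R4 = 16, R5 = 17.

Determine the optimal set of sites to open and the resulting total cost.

Open C only; minimum total cost 977.

For any fixed open set, each customer zone goes to its cheapest open site; total = fixed + service.
{C}: R1→C 3·23=69, R2→C 15·23=345, R3→C 2·19=38, R4→C 2·16=32, R5→C 15·17=255. Service 739; fixed 238; total 977.
{B, C}: R1→C 3·23=69, R2→B 8·23=184, R3→C 2·19=38, R4→C 2·16=32, R5→B 7·17=119. Service 442; fixed 561; total 1003.
{A, C}: R1→C 3·23=69, R2→A 8·23=184, R3→C 2·19=38, R4→C 2·16=32, R5→A 2·17=34. Service 357; fixed 704; total 1061.
{A, B, C}: service 357 + fixed 1027 = 1384
No other subset beats 977.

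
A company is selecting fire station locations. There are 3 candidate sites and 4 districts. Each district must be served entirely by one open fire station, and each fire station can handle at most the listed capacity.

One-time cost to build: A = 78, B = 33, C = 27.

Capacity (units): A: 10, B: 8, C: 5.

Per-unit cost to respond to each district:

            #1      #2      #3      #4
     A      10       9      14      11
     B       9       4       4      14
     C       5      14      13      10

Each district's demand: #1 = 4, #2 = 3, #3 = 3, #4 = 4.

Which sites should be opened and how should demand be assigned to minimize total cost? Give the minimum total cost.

Open {A, B}: #1→A 10·4=40, #2→B 4·3=12, #3→B 4·3=12, #4→A 11·4=44.
Loads: A carries 8/10, B carries 6/8. Service 108; fixed 111; total 219.
Next best feasible plan costs 226.

Minimum total cost: 219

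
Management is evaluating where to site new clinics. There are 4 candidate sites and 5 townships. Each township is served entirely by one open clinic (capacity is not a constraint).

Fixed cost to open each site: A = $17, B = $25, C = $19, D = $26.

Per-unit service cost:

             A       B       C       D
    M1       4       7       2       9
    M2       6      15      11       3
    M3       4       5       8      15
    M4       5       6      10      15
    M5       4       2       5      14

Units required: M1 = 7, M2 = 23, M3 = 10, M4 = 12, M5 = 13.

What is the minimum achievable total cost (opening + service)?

Minimum total cost: 291

For any fixed open set, each township goes to its cheapest open site; total = fixed + service.
{A, B, D}: M1→A 4·7=28, M2→D 3·23=69, M3→A 4·10=40, M4→A 5·12=60, M5→B 2·13=26. Service 223; fixed 68; total 291.
{A, D}: M1→A 4·7=28, M2→D 3·23=69, M3→A 4·10=40, M4→A 5·12=60, M5→A 4·13=52. Service 249; fixed 43; total 292.
{A, B, C, D}: service 209 + fixed 87 = 296
{A}: service 318 + fixed 17 = 335
No other subset beats 291.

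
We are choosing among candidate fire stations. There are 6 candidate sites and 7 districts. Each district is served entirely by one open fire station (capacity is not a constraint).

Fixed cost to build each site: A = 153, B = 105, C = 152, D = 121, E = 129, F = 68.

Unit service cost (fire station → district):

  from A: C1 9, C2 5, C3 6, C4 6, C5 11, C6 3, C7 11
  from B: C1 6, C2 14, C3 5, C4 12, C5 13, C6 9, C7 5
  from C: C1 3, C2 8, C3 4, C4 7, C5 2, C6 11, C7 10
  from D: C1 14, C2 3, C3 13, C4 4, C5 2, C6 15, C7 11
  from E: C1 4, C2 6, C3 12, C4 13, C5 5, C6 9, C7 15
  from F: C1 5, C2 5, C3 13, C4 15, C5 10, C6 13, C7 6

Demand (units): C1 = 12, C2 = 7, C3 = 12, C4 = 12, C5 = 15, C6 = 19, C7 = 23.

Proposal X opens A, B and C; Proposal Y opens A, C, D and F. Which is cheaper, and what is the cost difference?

Proposal X: {A, B, C}: C1→C 3·12=36, C2→A 5·7=35, C3→C 4·12=48, C4→A 6·12=72, C5→C 2·15=30, C6→A 3·19=57, C7→B 5·23=115. Service 393; fixed 410; total 803.
Proposal Y: {A, C, D, F}: C1→C 3·12=36, C2→D 3·7=21, C3→C 4·12=48, C4→D 4·12=48, C5→C 2·15=30, C6→A 3·19=57, C7→F 6·23=138. Service 378; fixed 494; total 872.
Difference: |803 − 872| = 69.

Proposal X is cheaper by 69.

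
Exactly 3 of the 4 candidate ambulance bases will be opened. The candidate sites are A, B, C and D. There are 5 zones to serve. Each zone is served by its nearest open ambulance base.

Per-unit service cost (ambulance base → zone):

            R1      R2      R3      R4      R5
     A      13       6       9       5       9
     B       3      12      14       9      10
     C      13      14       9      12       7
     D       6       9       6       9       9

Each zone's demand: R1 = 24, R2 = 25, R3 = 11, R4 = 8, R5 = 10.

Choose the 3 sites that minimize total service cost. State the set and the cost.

Choose A, B and D; total service cost 418.

With exactly 3 open, each zone uses its cheapest among the chosen.
{A, B, D}: R1→B 3·24=72, R2→A 6·25=150, R3→D 6·11=66, R4→A 5·8=40, R5→A 9·10=90. Service cost 418.
{A, B, C}: service cost 431
{A, C, D}: service cost 470
Among all 4 size-3 choices, {A, B, D} is lowest.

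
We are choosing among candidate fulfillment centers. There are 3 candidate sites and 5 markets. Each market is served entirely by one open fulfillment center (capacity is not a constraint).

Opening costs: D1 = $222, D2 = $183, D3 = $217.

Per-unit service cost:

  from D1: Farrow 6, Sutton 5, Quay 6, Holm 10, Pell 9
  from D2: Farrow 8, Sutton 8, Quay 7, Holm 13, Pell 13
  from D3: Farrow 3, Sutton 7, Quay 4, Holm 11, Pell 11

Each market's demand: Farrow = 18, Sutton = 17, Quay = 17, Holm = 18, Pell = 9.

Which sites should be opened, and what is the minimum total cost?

Open D3 only; minimum total cost 755.

For any fixed open set, each market goes to its cheapest open site; total = fixed + service.
{D3}: Farrow→D3 3·18=54, Sutton→D3 7·17=119, Quay→D3 4·17=68, Holm→D3 11·18=198, Pell→D3 11·9=99. Service 538; fixed 217; total 755.
{D1}: service 556 + fixed 222 = 778
{D1, D3}: service 468 + fixed 439 = 907
{D1, D2, D3}: service 468 + fixed 622 = 1090
No other subset beats 755.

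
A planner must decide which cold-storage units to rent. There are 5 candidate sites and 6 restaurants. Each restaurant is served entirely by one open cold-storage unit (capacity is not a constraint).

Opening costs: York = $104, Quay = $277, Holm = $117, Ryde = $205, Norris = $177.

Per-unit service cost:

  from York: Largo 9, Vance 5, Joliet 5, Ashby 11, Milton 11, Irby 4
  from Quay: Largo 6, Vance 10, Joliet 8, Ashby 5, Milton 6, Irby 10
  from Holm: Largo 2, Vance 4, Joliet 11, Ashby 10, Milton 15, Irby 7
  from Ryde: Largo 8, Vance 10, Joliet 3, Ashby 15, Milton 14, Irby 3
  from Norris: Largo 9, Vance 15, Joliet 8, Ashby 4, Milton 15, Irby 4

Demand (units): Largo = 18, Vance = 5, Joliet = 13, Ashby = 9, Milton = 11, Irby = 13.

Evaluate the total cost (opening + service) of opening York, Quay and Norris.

Total cost: 910

Each restaurant is assigned to its cheapest site among the open ones.
{York, Quay, Norris}: Largo→Quay 6·18=108, Vance→York 5·5=25, Joliet→York 5·13=65, Ashby→Norris 4·9=36, Milton→Quay 6·11=66, Irby→York 4·13=52. Service 352; fixed 558; total 910.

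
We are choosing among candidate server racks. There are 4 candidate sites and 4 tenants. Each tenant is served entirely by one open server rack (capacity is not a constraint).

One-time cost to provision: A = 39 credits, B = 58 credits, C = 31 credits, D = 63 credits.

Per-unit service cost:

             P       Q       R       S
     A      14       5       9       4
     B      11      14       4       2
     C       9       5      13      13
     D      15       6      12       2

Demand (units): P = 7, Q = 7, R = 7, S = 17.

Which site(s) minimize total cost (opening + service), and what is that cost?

For any fixed open set, each tenant goes to its cheapest open site; total = fixed + service.
{B, C}: P→C 9·7=63, Q→C 5·7=35, R→B 4·7=28, S→B 2·17=34. Service 160; fixed 89; total 249.
{A, B}: service 174 + fixed 97 = 271
{A, B, C}: service 160 + fixed 128 = 288
{A, B, C, D}: service 160 + fixed 191 = 351
No other subset beats 249.

Open B and C; minimum total cost 249.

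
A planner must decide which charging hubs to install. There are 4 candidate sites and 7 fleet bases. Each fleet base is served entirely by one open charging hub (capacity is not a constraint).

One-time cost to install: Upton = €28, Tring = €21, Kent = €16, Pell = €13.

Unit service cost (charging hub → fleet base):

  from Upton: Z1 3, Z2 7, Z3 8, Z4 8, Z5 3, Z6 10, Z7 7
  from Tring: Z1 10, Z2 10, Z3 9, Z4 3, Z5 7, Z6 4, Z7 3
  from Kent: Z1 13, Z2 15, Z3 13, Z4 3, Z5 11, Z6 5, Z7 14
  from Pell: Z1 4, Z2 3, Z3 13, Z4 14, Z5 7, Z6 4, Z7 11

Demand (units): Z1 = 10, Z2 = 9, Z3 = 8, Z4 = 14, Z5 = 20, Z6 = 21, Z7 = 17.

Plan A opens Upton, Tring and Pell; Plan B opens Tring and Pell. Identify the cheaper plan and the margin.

Plan A is cheaper by 70.

Plan A: {Upton, Tring, Pell}: Z1→Upton 3·10=30, Z2→Pell 3·9=27, Z3→Upton 8·8=64, Z4→Tring 3·14=42, Z5→Upton 3·20=60, Z6→Tring 4·21=84, Z7→Tring 3·17=51. Service 358; fixed 62; total 420.
Plan B: {Tring, Pell}: Z1→Pell 4·10=40, Z2→Pell 3·9=27, Z3→Tring 9·8=72, Z4→Tring 3·14=42, Z5→Tring 7·20=140, Z6→Tring 4·21=84, Z7→Tring 3·17=51. Service 456; fixed 34; total 490.
Difference: |420 − 490| = 70.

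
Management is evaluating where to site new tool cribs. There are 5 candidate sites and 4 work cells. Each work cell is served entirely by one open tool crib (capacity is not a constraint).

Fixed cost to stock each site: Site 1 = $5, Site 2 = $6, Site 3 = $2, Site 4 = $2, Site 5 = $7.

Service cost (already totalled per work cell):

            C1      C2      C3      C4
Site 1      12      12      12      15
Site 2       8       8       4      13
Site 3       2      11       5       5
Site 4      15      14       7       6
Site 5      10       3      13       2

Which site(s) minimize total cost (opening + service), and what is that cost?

For any fixed open set, each work cell goes to its cheapest open site; total = fixed + service.
{Site 3, Site 5}: C1→Site 3 2, C2→Site 5 3, C3→Site 3 5, C4→Site 5 2. Service 12; fixed 9; total 21.
{Site 3, Site 4, Site 5}: C1→Site 3 2, C2→Site 5 3, C3→Site 3 5, C4→Site 5 2. Service 12; fixed 11; total 23.
{Site 3}: service 23 + fixed 2 = 25
{Site 1, Site 2, Site 3, Site 4, Site 5}: service 11 + fixed 22 = 33
No other subset beats 21.

Open Site 3 and Site 5; minimum total cost 21.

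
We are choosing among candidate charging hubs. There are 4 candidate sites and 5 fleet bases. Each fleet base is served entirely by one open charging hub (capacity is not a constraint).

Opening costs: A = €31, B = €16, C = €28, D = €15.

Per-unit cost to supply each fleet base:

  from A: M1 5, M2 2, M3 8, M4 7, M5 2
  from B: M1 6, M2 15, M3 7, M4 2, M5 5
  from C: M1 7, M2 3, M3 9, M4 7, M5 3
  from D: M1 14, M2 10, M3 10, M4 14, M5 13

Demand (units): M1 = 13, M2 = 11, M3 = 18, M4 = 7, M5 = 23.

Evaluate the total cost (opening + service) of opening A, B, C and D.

Total cost: 363

Each fleet base is assigned to its cheapest site among the open ones.
{A, B, C, D}: M1→A 5·13=65, M2→A 2·11=22, M3→B 7·18=126, M4→B 2·7=14, M5→A 2·23=46. Service 273; fixed 90; total 363.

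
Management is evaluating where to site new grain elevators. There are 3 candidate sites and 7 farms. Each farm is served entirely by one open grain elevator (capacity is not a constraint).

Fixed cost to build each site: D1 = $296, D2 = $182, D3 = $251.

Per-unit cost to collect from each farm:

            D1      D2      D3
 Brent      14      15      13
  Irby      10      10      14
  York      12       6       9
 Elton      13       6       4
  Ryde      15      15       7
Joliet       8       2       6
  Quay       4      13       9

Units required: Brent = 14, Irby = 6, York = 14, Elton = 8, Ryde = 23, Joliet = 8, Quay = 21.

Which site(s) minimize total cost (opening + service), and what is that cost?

For any fixed open set, each farm goes to its cheapest open site; total = fixed + service.
{D3}: Brent→D3 13·14=182, Irby→D3 14·6=84, York→D3 9·14=126, Elton→D3 4·8=32, Ryde→D3 7·23=161, Joliet→D3 6·8=48, Quay→D3 9·21=189. Service 822; fixed 251; total 1073.
{D2, D3}: service 724 + fixed 433 = 1157
{D2}: Brent→D2 15·14=210, Irby→D2 10·6=60, York→D2 6·14=84, Elton→D2 6·8=48, Ryde→D2 15·23=345, Joliet→D2 2·8=16, Quay→D2 13·21=273. Service 1036; fixed 182; total 1218.
{D1, D2, D3}: Brent→D3 13·14=182, Irby→D1 10·6=60, York→D2 6·14=84, Elton→D3 4·8=32, Ryde→D3 7·23=161, Joliet→D2 2·8=16, Quay→D1 4·21=84. Service 619; fixed 729; total 1348.
No other subset beats 1073.

Open D3 only; minimum total cost 1073.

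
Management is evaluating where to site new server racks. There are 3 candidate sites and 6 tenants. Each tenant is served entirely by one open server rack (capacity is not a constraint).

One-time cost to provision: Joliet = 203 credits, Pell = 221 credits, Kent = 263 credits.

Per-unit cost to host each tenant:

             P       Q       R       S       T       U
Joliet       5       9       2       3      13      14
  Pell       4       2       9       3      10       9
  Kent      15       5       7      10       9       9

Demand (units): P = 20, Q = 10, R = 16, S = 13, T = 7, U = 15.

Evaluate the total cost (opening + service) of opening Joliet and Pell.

Each tenant is assigned to its cheapest site among the open ones.
{Joliet, Pell}: P→Pell 4·20=80, Q→Pell 2·10=20, R→Joliet 2·16=32, S→Joliet 3·13=39, T→Pell 10·7=70, U→Pell 9·15=135. Service 376; fixed 424; total 800.

Total cost: 800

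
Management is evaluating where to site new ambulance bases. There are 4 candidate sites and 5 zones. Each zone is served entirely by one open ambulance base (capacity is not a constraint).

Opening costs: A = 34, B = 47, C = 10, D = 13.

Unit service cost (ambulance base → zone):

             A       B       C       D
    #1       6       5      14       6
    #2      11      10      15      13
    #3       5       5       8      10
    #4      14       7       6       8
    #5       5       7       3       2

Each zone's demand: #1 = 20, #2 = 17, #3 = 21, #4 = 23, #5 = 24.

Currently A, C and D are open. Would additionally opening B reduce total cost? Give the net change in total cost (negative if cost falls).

Current service cost with {A, C, D}: 598.
Adding B: each zone re-picks its cheapest; new service cost 561, saving 37.
Extra fixed cost: 47. Net change = 47 − 37 = 10.
(Totals: 655 → 665.)

No — net change +10 (cost rises by 10).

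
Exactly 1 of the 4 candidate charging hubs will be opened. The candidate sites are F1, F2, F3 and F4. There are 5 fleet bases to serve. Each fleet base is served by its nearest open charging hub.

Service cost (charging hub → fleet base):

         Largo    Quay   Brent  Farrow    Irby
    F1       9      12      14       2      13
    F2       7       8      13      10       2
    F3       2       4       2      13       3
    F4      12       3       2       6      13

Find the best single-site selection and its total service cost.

Choose F3 only; total service cost 24.

With exactly 1 open, each fleet base uses its cheapest among the chosen.
{F3}: Largo→F3 2, Quay→F3 4, Brent→F3 2, Farrow→F3 13, Irby→F3 3. Service cost 24.
{F4}: service cost 36
{F2}: service cost 40
Among all 4 size-1 choices, {F3} is lowest.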